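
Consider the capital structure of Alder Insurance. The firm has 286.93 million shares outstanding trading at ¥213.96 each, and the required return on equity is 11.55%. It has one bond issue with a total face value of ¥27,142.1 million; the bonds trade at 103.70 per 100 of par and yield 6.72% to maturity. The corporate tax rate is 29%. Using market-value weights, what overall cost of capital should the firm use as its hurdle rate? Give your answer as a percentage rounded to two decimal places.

Market value of equity E = 213.96 × 286.93m = 61391.5428m. Market value of debt D = 27142.1m × 103.7/100 = 28146.3577m.
Total capital V = 61391.5428 + 28146.3577 = 89537.9005.
Equity: weight = 61391.5428/89537.9005 = 0.6856; cost = 11.55%.
Bonds outstanding: weight = 28146.3577/89537.9005 = 0.3144; after-tax cost = 6.72% × (1 − 29%) = 4.7712%.
WACC = 0.6856 × 11.5500% + 0.3144 × 4.7712% = 9.4191%.

9.42%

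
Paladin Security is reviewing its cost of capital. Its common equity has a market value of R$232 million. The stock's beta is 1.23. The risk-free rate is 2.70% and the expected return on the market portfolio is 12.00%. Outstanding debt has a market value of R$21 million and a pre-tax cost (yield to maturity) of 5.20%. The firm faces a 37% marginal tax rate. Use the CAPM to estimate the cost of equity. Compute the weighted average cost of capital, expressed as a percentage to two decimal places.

13.24%

Market risk premium = 12.0% − 2.7% = 9.3%.
Cost of equity via CAPM: Re = 2.7% + 1.23 × 9.3% = 14.1390%.
Total capital V = 232 + 21 = 253.
Equity: weight = 232/253 = 0.9170; cost = 14.139%.
Debt: weight = 21/253 = 0.0830; after-tax cost = 5.2% × (1 − 37%) = 3.2760%.
WACC = 0.9170 × 14.1390% + 0.0830 × 3.2760% = 13.2373%.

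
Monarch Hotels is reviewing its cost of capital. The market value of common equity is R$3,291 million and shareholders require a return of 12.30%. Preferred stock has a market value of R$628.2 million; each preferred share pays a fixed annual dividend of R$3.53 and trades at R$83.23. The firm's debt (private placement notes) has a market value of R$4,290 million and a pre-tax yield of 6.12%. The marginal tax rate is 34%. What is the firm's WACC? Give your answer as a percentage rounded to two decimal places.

Cost of preferred: Rp = 3.53 / 83.23 = 4.2413%.
Total capital V = 3291 + 628.2 + 4290 = 8209.2.
Equity: weight = 3291/8209.2 = 0.4009; cost = 12.3%.
Preferred: weight = 628.2/8209.2 = 0.0765; cost = 4.2413%.
Private placement notes: weight = 4290/8209.2 = 0.5226; after-tax cost = 6.12% × (1 − 34%) = 4.0392%.
WACC = 0.4009 × 12.3000% + 0.0765 × 4.2413% + 0.5226 × 4.0392% = 7.3664%.

7.37%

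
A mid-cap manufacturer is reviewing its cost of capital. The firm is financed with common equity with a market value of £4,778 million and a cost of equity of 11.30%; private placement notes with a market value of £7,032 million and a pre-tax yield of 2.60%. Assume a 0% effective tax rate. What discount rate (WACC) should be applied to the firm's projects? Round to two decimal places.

6.12%

Total capital V = 4778 + 7032 = 11810.
Equity: weight = 4778/11810 = 0.4046; cost = 11.3%.
Private placement notes: weight = 7032/11810 = 0.5954; after-tax cost = 2.6% × (1 − 0%) = 2.6000%.
WACC = 0.4046 × 11.3000% + 0.5954 × 2.6000% = 6.1198%.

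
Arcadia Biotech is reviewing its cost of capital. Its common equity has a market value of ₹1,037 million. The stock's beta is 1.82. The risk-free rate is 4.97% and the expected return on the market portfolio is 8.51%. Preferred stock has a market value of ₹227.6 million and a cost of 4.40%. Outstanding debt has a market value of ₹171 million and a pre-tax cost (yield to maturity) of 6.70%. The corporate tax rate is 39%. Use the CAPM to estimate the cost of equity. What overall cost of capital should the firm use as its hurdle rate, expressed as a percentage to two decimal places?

Market risk premium = 8.51% − 4.97% = 3.54%.
Cost of equity via CAPM: Re = 4.97% + 1.82 × 3.54% = 11.4128%.
Total capital V = 1037 + 227.6 + 171 = 1435.6.
Equity: weight = 1037/1435.6 = 0.7223; cost = 11.4128%.
Preferred: weight = 227.6/1435.6 = 0.1585; cost = 4.4%.
Debt: weight = 171/1435.6 = 0.1191; after-tax cost = 6.7% × (1 − 39%) = 4.0870%.
WACC = 0.7223 × 11.4128% + 0.1585 × 4.4000% + 0.1191 × 4.0870% = 9.4284%.

9.43%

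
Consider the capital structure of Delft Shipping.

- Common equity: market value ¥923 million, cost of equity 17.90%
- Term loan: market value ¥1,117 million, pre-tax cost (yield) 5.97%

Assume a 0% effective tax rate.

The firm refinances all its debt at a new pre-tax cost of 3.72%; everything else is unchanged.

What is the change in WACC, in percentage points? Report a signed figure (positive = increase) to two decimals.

-1.23 pp

Current WACC:
Total capital V = 923 + 1117 = 2040.
Equity: weight = 923/2040 = 0.4525; cost = 17.9%.
Term loan: weight = 1117/2040 = 0.5475; after-tax cost = 5.97% × (1 − 0%) = 5.9700%.
WACC = 0.4525 × 17.9000% + 0.5475 × 5.9700% = 11.3677%.
After the change:
Total capital V = 923 + 1117 = 2040.
Equity: weight = 923/2040 = 0.4525; cost = 17.9%.
Term loan: weight = 1117/2040 = 0.5475; after-tax cost = 3.72% × (1 − 0%) = 3.7200%.
WACC = 0.4525 × 17.9000% + 0.5475 × 3.7200% = 10.1358%.
Change in WACC = 10.1358% − 11.3677% = -1.2320 pp.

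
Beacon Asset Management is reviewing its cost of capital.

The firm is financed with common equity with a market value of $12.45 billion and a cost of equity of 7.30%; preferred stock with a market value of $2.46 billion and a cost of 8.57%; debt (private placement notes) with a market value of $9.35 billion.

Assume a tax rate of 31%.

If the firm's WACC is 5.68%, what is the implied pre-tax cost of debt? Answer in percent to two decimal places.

4.00%

Total capital V = 12.45 + 2.46 + 9.35 = 24.26.
Equity weight = 12.45/24.26 = 0.5132.
Preferred weight = 2.46/24.26 = 0.1014.
Private placement notes weight = 9.35/24.26 = 0.3854.
Equity contribution = 0.5132 × 7.3% = 3.7463%.
Preferred contribution = 0.1014 × 8.57% = 0.8690%.
Remaining for debt = 5.68% − 4.6153% = 1.0647%.
Rd × (1 − 31%) × 0.3854 = 1.0647%  ⇒  Rd = 4.0037%.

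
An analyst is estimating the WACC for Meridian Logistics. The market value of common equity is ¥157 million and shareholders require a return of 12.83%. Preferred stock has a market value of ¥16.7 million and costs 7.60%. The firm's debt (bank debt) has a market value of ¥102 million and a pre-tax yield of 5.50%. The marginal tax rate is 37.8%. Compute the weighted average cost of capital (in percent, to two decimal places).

9.03%

Total capital V = 157 + 16.7 + 102 = 275.7.
Equity: weight = 157/275.7 = 0.5695; cost = 12.83%.
Preferred: weight = 16.7/275.7 = 0.0606; cost = 7.6%.
Bank debt: weight = 102/275.7 = 0.3700; after-tax cost = 5.5% × (1 − 37.8%) = 3.4210%.
WACC = 0.5695 × 12.8300% + 0.0606 × 7.6000% + 0.3700 × 3.4210% = 9.0322%.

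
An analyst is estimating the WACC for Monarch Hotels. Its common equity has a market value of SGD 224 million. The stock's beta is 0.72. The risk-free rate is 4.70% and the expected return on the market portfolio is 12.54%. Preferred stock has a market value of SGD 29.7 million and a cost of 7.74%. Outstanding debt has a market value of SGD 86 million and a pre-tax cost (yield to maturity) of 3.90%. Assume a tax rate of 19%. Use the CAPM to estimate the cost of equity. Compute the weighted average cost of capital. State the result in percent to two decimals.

Market risk premium = 12.54% − 4.7% = 7.84%.
Cost of equity via CAPM: Re = 4.7% + 0.72 × 7.84% = 10.3448%.
Total capital V = 224 + 29.7 + 86 = 339.7.
Equity: weight = 224/339.7 = 0.6594; cost = 10.3448%.
Preferred: weight = 29.7/339.7 = 0.0874; cost = 7.74%.
Debt: weight = 86/339.7 = 0.2532; after-tax cost = 3.9% × (1 − 19%) = 3.1590%.
WACC = 0.6594 × 10.3448% + 0.0874 × 7.7400% + 0.2532 × 3.1590% = 8.2979%.

8.30%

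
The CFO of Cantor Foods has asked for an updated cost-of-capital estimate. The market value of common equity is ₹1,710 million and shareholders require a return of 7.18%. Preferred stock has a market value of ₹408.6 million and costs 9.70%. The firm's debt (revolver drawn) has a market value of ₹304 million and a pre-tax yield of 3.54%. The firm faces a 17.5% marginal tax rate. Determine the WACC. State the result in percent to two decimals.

Total capital V = 1710 + 408.6 + 304 = 2422.6.
Equity: weight = 1710/2422.6 = 0.7059; cost = 7.18%.
Preferred: weight = 408.6/2422.6 = 0.1687; cost = 9.7%.
Revolver drawn: weight = 304/2422.6 = 0.1255; after-tax cost = 3.54% × (1 − 17.5%) = 2.9205%.
WACC = 0.7059 × 7.1800% + 0.1687 × 9.7000% + 0.1255 × 2.9205% = 7.0705%.

7.07%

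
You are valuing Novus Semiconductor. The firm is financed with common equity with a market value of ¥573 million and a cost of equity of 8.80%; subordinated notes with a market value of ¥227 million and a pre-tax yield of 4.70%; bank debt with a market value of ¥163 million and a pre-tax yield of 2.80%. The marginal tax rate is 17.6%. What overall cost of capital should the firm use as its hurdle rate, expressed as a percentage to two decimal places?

6.54%

Total capital V = 573 + 227 + 163 = 963.
Equity: weight = 573/963 = 0.5950; cost = 8.8%.
Subordinated notes: weight = 227/963 = 0.2357; after-tax cost = 4.7% × (1 − 17.6%) = 3.8728%.
Bank debt: weight = 163/963 = 0.1693; after-tax cost = 2.8% × (1 − 17.6%) = 2.3072%.
WACC = 0.5950 × 8.8000% + 0.2357 × 3.8728% + 0.1693 × 2.3072% = 6.5396%.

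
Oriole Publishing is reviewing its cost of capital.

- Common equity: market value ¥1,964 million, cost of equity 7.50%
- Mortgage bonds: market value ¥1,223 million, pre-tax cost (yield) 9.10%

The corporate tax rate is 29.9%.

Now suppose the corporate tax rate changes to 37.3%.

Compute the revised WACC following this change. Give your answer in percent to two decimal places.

6.81%

After the change:
Total capital V = 1964 + 1223 = 3187.
Equity: weight = 1964/3187 = 0.6163; cost = 7.5%.
Mortgage bonds: weight = 1223/3187 = 0.3837; after-tax cost = 9.1% × (1 − 37.3%) = 5.7057%.
WACC = 0.6163 × 7.5000% + 0.3837 × 5.7057% = 6.8114%.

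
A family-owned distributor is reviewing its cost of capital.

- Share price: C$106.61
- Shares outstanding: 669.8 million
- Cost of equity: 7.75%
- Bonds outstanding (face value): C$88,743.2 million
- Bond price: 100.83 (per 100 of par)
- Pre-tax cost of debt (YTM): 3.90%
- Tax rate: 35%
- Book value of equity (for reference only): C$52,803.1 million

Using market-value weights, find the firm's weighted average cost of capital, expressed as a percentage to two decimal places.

Market value of equity E = 106.61 × 669.8m = 71407.378m. Market value of debt D = 88743.2m × 100.83/100 = 89479.76856m.
Total capital V = 71407.378 + 89479.76856 = 160887.14656.
Equity: weight = 71407.378/160887.14656 = 0.4438; cost = 7.75%.
Bonds outstanding: weight = 89479.76856/160887.14656 = 0.5562; after-tax cost = 3.9% × (1 − 35%) = 2.5350%.
WACC = 0.4438 × 7.7500% + 0.5562 × 2.5350% = 4.8496%.

4.85%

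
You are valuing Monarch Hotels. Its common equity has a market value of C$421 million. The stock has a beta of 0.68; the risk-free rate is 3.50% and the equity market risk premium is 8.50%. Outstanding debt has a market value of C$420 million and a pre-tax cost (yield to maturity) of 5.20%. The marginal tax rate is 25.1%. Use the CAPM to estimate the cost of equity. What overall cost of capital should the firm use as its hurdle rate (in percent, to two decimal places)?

6.59%

Cost of equity via CAPM: Re = 3.5% + 0.68 × 8.5% = 9.2800%.
Total capital V = 421 + 420 = 841.
Equity: weight = 421/841 = 0.5006; cost = 9.28%.
Debt: weight = 420/841 = 0.4994; after-tax cost = 5.2% × (1 − 25.1%) = 3.8948%.
WACC = 0.5006 × 9.2800% + 0.4994 × 3.8948% = 6.5906%.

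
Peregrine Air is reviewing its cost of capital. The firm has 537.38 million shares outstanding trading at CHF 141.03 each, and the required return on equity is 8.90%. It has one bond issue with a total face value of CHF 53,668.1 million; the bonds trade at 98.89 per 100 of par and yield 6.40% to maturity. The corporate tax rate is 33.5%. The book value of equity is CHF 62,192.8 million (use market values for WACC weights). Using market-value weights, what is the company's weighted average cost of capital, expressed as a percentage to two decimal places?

6.99%

Market value of equity E = 141.03 × 537.38m = 75786.7014m. Market value of debt D = 53668.1m × 98.89/100 = 53072.38409m.
Total capital V = 75786.7014 + 53072.38409 = 128859.08549.
Equity: weight = 75786.7014/128859.08549 = 0.5881; cost = 8.9%.
Bonds outstanding: weight = 53072.38409/128859.08549 = 0.4119; after-tax cost = 6.4% × (1 − 33.5%) = 4.2560%.
WACC = 0.5881 × 8.9000% + 0.4119 × 4.2560% = 6.9873%.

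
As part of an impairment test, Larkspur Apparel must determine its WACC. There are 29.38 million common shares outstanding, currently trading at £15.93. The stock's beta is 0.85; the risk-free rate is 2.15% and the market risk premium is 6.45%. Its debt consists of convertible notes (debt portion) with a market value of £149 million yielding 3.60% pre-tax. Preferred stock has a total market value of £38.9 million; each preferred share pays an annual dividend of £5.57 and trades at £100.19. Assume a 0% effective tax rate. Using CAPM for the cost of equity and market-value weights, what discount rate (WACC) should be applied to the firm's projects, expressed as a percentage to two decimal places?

Cost of equity via CAPM: Re = 2.15% + 0.85 × 6.45% = 7.6325%.
Cost of preferred: Rp = 5.57 / 100.19 = 5.5594%.
Market value of equity E = 15.93 × 29.38m = 468.0234m.
Total capital V = 468.0234 + 38.9 + 149 = 655.9234.
Equity: weight = 468.0234/655.9234 = 0.7135; cost = 7.6325%.
Preferred: weight = 38.9/655.9234 = 0.0593; cost = 5.5594%.
Convertible notes (debt portion): weight = 149/655.9234 = 0.2272; after-tax cost = 3.6% × (1 − 0%) = 3.6000%.
WACC = 0.7135 × 7.6325% + 0.0593 × 5.5594% + 0.2272 × 3.6000% = 6.5935%.

6.59%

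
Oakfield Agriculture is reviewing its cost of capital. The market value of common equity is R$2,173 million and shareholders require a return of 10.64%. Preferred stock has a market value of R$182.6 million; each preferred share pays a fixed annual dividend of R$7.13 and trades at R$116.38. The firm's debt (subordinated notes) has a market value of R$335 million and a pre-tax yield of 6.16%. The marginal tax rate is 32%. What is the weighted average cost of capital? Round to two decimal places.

9.53%

Cost of preferred: Rp = 7.13 / 116.38 = 6.1265%.
Total capital V = 2173 + 182.6 + 335 = 2690.6.
Equity: weight = 2173/2690.6 = 0.8076; cost = 10.64%.
Preferred: weight = 182.6/2690.6 = 0.0679; cost = 6.1265%.
Subordinated notes: weight = 335/2690.6 = 0.1245; after-tax cost = 6.16% × (1 − 32%) = 4.1888%.
WACC = 0.8076 × 10.6400% + 0.0679 × 6.1265% + 0.1245 × 4.1888% = 9.5305%.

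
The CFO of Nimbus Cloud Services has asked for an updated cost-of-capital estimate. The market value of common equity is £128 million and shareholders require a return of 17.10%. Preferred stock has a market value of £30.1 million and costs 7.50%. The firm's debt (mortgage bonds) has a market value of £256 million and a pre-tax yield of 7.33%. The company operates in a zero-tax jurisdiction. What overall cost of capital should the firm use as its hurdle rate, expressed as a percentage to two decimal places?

10.36%

Total capital V = 128 + 30.1 + 256 = 414.1.
Equity: weight = 128/414.1 = 0.3091; cost = 17.1%.
Preferred: weight = 30.1/414.1 = 0.0727; cost = 7.5%.
Mortgage bonds: weight = 256/414.1 = 0.6182; after-tax cost = 7.33% × (1 − 0%) = 7.3300%.
WACC = 0.3091 × 17.1000% + 0.0727 × 7.5000% + 0.6182 × 7.3300% = 10.3623%.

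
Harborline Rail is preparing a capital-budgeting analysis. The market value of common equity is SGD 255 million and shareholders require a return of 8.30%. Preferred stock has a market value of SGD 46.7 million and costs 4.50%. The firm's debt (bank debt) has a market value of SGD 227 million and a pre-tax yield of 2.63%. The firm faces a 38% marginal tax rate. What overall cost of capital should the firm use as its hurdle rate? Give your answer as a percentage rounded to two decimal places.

5.10%

Total capital V = 255 + 46.7 + 227 = 528.7.
Equity: weight = 255/528.7 = 0.4823; cost = 8.3%.
Preferred: weight = 46.7/528.7 = 0.0883; cost = 4.5%.
Bank debt: weight = 227/528.7 = 0.4294; after-tax cost = 2.63% × (1 − 38%) = 1.6306%.
WACC = 0.4823 × 8.3000% + 0.0883 × 4.5000% + 0.4294 × 1.6306% = 5.1008%.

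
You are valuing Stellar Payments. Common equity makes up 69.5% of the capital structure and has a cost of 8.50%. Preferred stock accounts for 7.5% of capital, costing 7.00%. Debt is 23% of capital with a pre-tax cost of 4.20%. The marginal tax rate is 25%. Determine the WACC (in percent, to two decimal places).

After-tax cost of debt = 4.2% × (1 − 25%) = 3.1500%.
WACC = 0.695 × 8.5000% + 0.075 × 7.0000% + 0.230 × 3.1500% = 7.1570%.

7.16%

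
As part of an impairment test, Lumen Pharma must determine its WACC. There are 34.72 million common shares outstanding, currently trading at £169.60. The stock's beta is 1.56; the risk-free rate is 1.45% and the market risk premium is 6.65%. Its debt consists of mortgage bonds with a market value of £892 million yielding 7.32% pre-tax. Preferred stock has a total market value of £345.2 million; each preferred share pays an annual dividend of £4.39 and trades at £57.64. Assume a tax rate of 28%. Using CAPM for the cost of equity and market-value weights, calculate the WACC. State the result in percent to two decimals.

10.80%

Cost of equity via CAPM: Re = 1.45% + 1.56 × 6.65% = 11.8240%.
Cost of preferred: Rp = 4.39 / 57.64 = 7.6162%.
Market value of equity E = 169.6 × 34.72m = 5888.512m.
Total capital V = 5888.512 + 345.2 + 892 = 7125.712.
Equity: weight = 5888.512/7125.712 = 0.8264; cost = 11.824%.
Preferred: weight = 345.2/7125.712 = 0.0484; cost = 7.6162%.
Mortgage bonds: weight = 892/7125.712 = 0.1252; after-tax cost = 7.32% × (1 − 28%) = 5.2704%.
WACC = 0.8264 × 11.8240% + 0.0484 × 7.6162% + 0.1252 × 5.2704% = 10.7998%.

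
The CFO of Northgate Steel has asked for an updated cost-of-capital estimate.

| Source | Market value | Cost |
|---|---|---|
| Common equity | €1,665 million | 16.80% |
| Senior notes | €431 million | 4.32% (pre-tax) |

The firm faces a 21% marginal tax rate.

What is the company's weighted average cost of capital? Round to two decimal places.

14.05%

Total capital V = 1665 + 431 = 2096.
Equity: weight = 1665/2096 = 0.7944; cost = 16.8%.
Senior notes: weight = 431/2096 = 0.2056; after-tax cost = 4.32% × (1 − 21%) = 3.4128%.
WACC = 0.7944 × 16.8000% + 0.2056 × 3.4128% = 14.0472%.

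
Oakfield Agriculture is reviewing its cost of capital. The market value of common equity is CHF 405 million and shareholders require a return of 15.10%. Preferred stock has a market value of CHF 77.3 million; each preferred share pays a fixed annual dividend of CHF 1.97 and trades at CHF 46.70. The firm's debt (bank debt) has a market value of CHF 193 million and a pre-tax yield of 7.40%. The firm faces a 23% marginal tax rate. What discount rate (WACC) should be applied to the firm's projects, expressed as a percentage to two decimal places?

11.17%

Cost of preferred: Rp = 1.97 / 46.7 = 4.2184%.
Total capital V = 405 + 77.3 + 193 = 675.3.
Equity: weight = 405/675.3 = 0.5997; cost = 15.1%.
Preferred: weight = 77.3/675.3 = 0.1145; cost = 4.2184%.
Bank debt: weight = 193/675.3 = 0.2858; after-tax cost = 7.4% × (1 − 23%) = 5.6980%.
WACC = 0.5997 × 15.1000% + 0.1145 × 4.2184% + 0.2858 × 5.6980% = 11.1673%.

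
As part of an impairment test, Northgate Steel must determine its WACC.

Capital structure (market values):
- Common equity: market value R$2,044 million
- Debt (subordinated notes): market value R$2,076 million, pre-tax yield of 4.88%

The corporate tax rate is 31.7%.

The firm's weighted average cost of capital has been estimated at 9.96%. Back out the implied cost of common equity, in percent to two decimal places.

Total capital V = 2044 + 2076 = 4120.
Equity weight = 2044/4120 = 0.4961.
Subordinated notes weight = 2076/4120 = 0.5039.
Debt contribution = 0.5039 × 4.88% × (1 − 31.7%) = 1.6795%.
Required equity contribution = 9.96% − 1.6795% = 8.2805%.
Re = 8.2805% / 0.4961 = 16.6907%.

16.69%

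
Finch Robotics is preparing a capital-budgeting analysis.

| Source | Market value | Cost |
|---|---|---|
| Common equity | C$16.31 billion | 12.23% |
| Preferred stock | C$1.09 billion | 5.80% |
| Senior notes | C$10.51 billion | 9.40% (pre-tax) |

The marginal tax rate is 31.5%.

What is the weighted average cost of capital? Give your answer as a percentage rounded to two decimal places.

9.80%

Total capital V = 16.31 + 1.09 + 10.51 = 27.91.
Equity: weight = 16.31/27.91 = 0.5844; cost = 12.23%.
Preferred: weight = 1.09/27.91 = 0.0391; cost = 5.8%.
Senior notes: weight = 10.51/27.91 = 0.3766; after-tax cost = 9.4% × (1 − 31.5%) = 6.4390%.
WACC = 0.5844 × 12.2300% + 0.0391 × 5.8000% + 0.3766 × 6.4390% = 9.7982%.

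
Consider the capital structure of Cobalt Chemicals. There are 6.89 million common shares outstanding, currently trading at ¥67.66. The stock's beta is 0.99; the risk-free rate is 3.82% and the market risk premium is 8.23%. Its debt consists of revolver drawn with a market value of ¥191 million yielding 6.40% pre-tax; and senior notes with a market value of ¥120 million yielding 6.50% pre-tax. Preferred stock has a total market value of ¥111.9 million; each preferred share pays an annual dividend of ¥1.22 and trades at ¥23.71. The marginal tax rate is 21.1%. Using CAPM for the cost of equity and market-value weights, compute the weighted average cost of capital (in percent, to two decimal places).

Cost of equity via CAPM: Re = 3.82% + 0.99 × 8.23% = 11.9677%.
Cost of preferred: Rp = 1.22 / 23.71 = 5.1455%.
Market value of equity E = 67.66 × 6.89m = 466.1774m.
Total capital V = 466.1774 + 111.9 + 191 + 120 = 889.0774.
Equity: weight = 466.1774/889.0774 = 0.5243; cost = 11.9677%.
Preferred: weight = 111.9/889.0774 = 0.1259; cost = 5.1455%.
Revolver drawn: weight = 191/889.0774 = 0.2148; after-tax cost = 6.4% × (1 − 21.1%) = 5.0496%.
Senior notes: weight = 120/889.0774 = 0.1350; after-tax cost = 6.5% × (1 − 21.1%) = 5.1285%.
WACC = 0.5243 × 11.9677% + 0.1259 × 5.1455% + 0.2148 × 5.0496% + 0.1350 × 5.1285% = 8.6997%.

8.70%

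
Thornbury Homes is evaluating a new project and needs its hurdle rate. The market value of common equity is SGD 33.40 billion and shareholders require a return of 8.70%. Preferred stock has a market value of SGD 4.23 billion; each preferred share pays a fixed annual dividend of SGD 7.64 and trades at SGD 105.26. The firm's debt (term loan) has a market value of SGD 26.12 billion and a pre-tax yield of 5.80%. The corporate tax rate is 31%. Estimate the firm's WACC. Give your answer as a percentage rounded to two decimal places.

6.68%

Cost of preferred: Rp = 7.64 / 105.26 = 7.2582%.
Total capital V = 33.4 + 4.23 + 26.12 = 63.75.
Equity: weight = 33.4/63.75 = 0.5239; cost = 8.7%.
Preferred: weight = 4.23/63.75 = 0.0664; cost = 7.2582%.
Term loan: weight = 26.12/63.75 = 0.4097; after-tax cost = 5.8% × (1 − 31%) = 4.0020%.
WACC = 0.5239 × 8.7000% + 0.0664 × 7.2582% + 0.4097 × 4.0020% = 6.6794%.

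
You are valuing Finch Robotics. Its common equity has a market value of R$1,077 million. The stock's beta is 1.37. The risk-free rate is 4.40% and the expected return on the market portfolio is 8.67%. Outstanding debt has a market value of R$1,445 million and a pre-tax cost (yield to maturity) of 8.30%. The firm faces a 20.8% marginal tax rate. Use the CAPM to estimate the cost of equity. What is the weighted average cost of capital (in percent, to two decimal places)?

Market risk premium = 8.67% − 4.4% = 4.27%.
Cost of equity via CAPM: Re = 4.4% + 1.37 × 4.27% = 10.2499%.
Total capital V = 1077 + 1445 = 2522.
Equity: weight = 1077/2522 = 0.4270; cost = 10.2499%.
Debt: weight = 1445/2522 = 0.5730; after-tax cost = 8.3% × (1 − 20.8%) = 6.5736%.
WACC = 0.4270 × 10.2499% + 0.5730 × 6.5736% = 8.1435%.

8.14%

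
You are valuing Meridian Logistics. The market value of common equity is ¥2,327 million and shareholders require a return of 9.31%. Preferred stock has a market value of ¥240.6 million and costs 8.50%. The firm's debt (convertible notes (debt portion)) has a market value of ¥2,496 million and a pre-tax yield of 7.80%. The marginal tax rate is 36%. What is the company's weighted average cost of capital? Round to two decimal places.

Total capital V = 2327 + 240.6 + 2496 = 5063.6.
Equity: weight = 2327/5063.6 = 0.4596; cost = 9.31%.
Preferred: weight = 240.6/5063.6 = 0.0475; cost = 8.5%.
Convertible notes (debt portion): weight = 2496/5063.6 = 0.4929; after-tax cost = 7.8% × (1 − 36%) = 4.9920%.
WACC = 0.4596 × 9.3100% + 0.0475 × 8.5000% + 0.4929 × 4.9920% = 7.1430%.

7.14%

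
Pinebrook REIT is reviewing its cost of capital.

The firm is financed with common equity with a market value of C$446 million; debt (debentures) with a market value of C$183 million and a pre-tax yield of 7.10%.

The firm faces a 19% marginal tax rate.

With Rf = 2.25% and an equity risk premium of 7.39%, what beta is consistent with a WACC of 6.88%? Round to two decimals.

Total capital V = 446 + 183 = 629.
Equity weight = 446/629 = 0.7091.
Debentures weight = 183/629 = 0.2909.
Debt contribution = 0.2909 × 7.1% × (1 − 19%) = 1.6732%.
Required equity contribution = 6.88% − 1.6732% = 5.2068%  ⇒  Re = 7.3432%.
CAPM: 7.3432% = 2.25% + β × 7.39%  ⇒  β = 0.6892.

0.69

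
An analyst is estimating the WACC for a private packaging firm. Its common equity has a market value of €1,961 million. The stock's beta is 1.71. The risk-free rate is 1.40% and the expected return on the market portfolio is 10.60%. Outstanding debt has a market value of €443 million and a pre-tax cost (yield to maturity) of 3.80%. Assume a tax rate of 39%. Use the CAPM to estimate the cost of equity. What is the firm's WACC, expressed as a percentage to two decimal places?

Market risk premium = 10.6% − 1.4% = 9.2%.
Cost of equity via CAPM: Re = 1.4% + 1.71 × 9.2% = 17.1320%.
Total capital V = 1961 + 443 = 2404.
Equity: weight = 1961/2404 = 0.8157; cost = 17.132%.
Debt: weight = 443/2404 = 0.1843; after-tax cost = 3.8% × (1 − 39%) = 2.3180%.
WACC = 0.8157 × 17.1320% + 0.1843 × 2.3180% = 14.4021%.

14.40%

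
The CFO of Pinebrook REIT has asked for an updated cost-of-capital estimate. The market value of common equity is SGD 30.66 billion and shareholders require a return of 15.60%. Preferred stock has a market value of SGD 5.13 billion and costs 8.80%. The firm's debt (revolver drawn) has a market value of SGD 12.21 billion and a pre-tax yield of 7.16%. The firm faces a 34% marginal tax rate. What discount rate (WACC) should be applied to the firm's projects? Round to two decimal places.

12.11%

Total capital V = 30.66 + 5.13 + 12.21 = 48.
Equity: weight = 30.66/48 = 0.6388; cost = 15.6%.
Preferred: weight = 5.13/48 = 0.1069; cost = 8.8%.
Revolver drawn: weight = 12.21/48 = 0.2544; after-tax cost = 7.16% × (1 − 34%) = 4.7256%.
WACC = 0.6388 × 15.6000% + 0.1069 × 8.8000% + 0.2544 × 4.7256% = 12.1071%.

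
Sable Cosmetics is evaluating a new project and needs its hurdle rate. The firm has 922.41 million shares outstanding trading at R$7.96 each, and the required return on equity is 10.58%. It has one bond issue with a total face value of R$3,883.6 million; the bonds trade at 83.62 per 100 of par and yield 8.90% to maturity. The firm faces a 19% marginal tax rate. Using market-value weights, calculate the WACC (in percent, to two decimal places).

Market value of equity E = 7.96 × 922.41m = 7342.3836m. Market value of debt D = 3883.6m × 83.62/100 = 3247.46632m.
Total capital V = 7342.3836 + 3247.46632 = 10589.84992.
Equity: weight = 7342.3836/10589.84992 = 0.6933; cost = 10.58%.
Bonds outstanding: weight = 3247.46632/10589.84992 = 0.3067; after-tax cost = 8.9% × (1 − 19%) = 7.2090%.
WACC = 0.6933 × 10.5800% + 0.3067 × 7.2090% = 9.5463%.

9.55%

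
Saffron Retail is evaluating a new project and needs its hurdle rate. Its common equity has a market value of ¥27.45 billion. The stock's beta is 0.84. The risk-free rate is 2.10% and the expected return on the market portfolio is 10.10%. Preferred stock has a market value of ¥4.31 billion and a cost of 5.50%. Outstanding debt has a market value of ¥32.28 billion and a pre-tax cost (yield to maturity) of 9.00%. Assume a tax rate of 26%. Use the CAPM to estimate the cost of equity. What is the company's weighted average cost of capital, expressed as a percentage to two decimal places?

7.51%

Market risk premium = 10.1% − 2.1% = 8.0%.
Cost of equity via CAPM: Re = 2.1% + 0.84 × 8.0% = 8.8200%.
Total capital V = 27.45 + 4.31 + 32.28 = 64.04.
Equity: weight = 27.45/64.04 = 0.4286; cost = 8.82%.
Preferred: weight = 4.31/64.04 = 0.0673; cost = 5.5%.
Debt: weight = 32.28/64.04 = 0.5041; after-tax cost = 9% × (1 − 26%) = 6.6600%.
WACC = 0.4286 × 8.8200% + 0.0673 × 5.5000% + 0.5041 × 6.6600% = 7.5078%.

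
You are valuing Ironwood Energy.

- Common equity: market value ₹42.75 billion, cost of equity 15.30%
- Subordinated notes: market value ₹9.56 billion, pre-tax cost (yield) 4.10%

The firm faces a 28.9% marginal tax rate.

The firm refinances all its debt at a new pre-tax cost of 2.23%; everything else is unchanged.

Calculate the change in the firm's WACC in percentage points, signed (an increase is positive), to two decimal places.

Current WACC:
Total capital V = 42.75 + 9.56 = 52.31.
Equity: weight = 42.75/52.31 = 0.8172; cost = 15.3%.
Subordinated notes: weight = 9.56/52.31 = 0.1828; after-tax cost = 4.1% × (1 − 28.9%) = 2.9151%.
WACC = 0.8172 × 15.3000% + 0.1828 × 2.9151% = 13.0366%.
After the change:
Total capital V = 42.75 + 9.56 = 52.31.
Equity: weight = 42.75/52.31 = 0.8172; cost = 15.3%.
Subordinated notes: weight = 9.56/52.31 = 0.1828; after-tax cost = 2.23% × (1 − 28.9%) = 1.5855%.
WACC = 0.8172 × 15.3000% + 0.1828 × 1.5855% = 12.7936%.
Change in WACC = 12.7936% − 13.0366% = -0.2430 pp.

-0.24 pp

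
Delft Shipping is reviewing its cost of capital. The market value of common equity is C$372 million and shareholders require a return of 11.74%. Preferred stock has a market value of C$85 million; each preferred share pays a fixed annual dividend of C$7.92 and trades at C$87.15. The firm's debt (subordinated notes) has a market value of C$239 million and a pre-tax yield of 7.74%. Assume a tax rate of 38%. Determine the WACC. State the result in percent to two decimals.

Cost of preferred: Rp = 7.92 / 87.15 = 9.0878%.
Total capital V = 372 + 85 + 239 = 696.
Equity: weight = 372/696 = 0.5345; cost = 11.74%.
Preferred: weight = 85/696 = 0.1221; cost = 9.0878%.
Subordinated notes: weight = 239/696 = 0.3434; after-tax cost = 7.74% × (1 − 38%) = 4.7988%.
WACC = 0.5345 × 11.7400% + 0.1221 × 9.0878% + 0.3434 × 4.7988% = 9.0326%.

9.03%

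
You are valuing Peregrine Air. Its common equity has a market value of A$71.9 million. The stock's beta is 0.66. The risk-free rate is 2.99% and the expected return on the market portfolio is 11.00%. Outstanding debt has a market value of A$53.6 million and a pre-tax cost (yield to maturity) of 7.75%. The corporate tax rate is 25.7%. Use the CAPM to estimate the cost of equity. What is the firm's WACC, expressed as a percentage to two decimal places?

7.20%

Market risk premium = 11.0% − 2.99% = 8.01%.
Cost of equity via CAPM: Re = 2.99% + 0.66 × 8.01% = 8.2766%.
Total capital V = 71.9 + 53.6 = 125.5.
Equity: weight = 71.9/125.5 = 0.5729; cost = 8.2766%.
Debt: weight = 53.6/125.5 = 0.4271; after-tax cost = 7.75% × (1 − 25.7%) = 5.7583%.
WACC = 0.5729 × 8.2766% + 0.4271 × 5.7583% = 7.2010%.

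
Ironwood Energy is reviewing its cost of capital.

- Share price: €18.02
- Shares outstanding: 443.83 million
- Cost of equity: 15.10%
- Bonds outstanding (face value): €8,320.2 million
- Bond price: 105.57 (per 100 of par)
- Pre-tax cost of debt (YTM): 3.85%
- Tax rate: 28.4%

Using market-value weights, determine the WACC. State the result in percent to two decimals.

Market value of equity E = 18.02 × 443.83m = 7997.8166m. Market value of debt D = 8320.2m × 105.57/100 = 8783.63514m.
Total capital V = 7997.8166 + 8783.63514 = 16781.45174.
Equity: weight = 7997.8166/16781.45174 = 0.4766; cost = 15.1%.
Bonds outstanding: weight = 8783.63514/16781.45174 = 0.5234; after-tax cost = 3.85% × (1 − 28.4%) = 2.7566%.
WACC = 0.4766 × 15.1000% + 0.5234 × 2.7566% = 8.6393%.

8.64%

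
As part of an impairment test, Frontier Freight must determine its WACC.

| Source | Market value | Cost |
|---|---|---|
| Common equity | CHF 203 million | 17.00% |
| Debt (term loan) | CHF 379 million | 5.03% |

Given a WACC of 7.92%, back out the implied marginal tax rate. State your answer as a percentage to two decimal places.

39.23%

Total capital V = 203 + 379 = 582.
Equity weight = 203/582 = 0.3488.
Term loan weight = 379/582 = 0.6512.
Equity contribution = 0.3488 × 17% = 5.9296%.
Debt contribution must be 7.92% − 5.9296% = 1.9904%.
0.6512 × 5.03% × (1 − T) = 1.9904%  ⇒  (1 − T) = 0.6077.
T = 39.2332%.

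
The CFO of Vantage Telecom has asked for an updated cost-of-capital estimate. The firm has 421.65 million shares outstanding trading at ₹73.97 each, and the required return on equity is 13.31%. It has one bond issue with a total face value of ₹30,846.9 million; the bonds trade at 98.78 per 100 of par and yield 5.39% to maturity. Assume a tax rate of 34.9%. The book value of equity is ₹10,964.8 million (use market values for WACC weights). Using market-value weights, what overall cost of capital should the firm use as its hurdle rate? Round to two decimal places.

Market value of equity E = 73.97 × 421.65m = 31189.4505m. Market value of debt D = 30846.9m × 98.78/100 = 30470.56782m.
Total capital V = 31189.4505 + 30470.56782 = 61660.01832.
Equity: weight = 31189.4505/61660.01832 = 0.5058; cost = 13.31%.
Bonds outstanding: weight = 30470.56782/61660.01832 = 0.4942; after-tax cost = 5.39% × (1 − 34.9%) = 3.5089%.
WACC = 0.5058 × 13.3100% + 0.4942 × 3.5089% = 8.4666%.

8.47%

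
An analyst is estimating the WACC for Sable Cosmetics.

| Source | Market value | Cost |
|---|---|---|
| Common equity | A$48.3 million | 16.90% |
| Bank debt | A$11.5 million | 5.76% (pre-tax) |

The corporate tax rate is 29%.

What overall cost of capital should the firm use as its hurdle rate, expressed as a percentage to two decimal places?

Total capital V = 48.3 + 11.5 = 59.8.
Equity: weight = 48.3/59.8 = 0.8077; cost = 16.9%.
Bank debt: weight = 11.5/59.8 = 0.1923; after-tax cost = 5.76% × (1 − 29%) = 4.0896%.
WACC = 0.8077 × 16.9000% + 0.1923 × 4.0896% = 14.4365%.

14.44%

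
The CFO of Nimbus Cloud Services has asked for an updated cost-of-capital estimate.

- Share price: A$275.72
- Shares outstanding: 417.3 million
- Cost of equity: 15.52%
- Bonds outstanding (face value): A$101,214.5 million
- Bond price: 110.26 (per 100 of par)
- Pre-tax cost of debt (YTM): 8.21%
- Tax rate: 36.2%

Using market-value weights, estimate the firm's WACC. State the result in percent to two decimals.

Market value of equity E = 275.72 × 417.3m = 115057.956m. Market value of debt D = 101214.5m × 110.26/100 = 111599.1077m.
Total capital V = 115057.956 + 111599.1077 = 226657.0637.
Equity: weight = 115057.956/226657.0637 = 0.5076; cost = 15.52%.
Bonds outstanding: weight = 111599.1077/226657.0637 = 0.4924; after-tax cost = 8.21% × (1 − 36.2%) = 5.2380%.
WACC = 0.5076 × 15.5200% + 0.4924 × 5.2380% = 10.4574%.

10.46%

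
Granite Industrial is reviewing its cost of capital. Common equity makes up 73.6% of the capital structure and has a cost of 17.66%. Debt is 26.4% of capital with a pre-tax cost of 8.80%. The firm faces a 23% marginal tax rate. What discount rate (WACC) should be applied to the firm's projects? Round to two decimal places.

14.79%

After-tax cost of debt = 8.8% × (1 − 23%) = 6.7760%.
WACC = 0.736 × 17.6600% + 0.264 × 6.7760% = 14.7866%.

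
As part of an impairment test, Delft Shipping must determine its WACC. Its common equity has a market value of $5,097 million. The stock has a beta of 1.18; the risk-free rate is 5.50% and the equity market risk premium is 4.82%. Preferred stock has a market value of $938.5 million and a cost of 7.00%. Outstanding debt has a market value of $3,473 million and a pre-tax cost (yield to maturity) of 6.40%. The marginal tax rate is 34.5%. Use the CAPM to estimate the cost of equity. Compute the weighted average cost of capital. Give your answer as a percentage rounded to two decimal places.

8.22%

Cost of equity via CAPM: Re = 5.5% + 1.18 × 4.82% = 11.1876%.
Total capital V = 5097 + 938.5 + 3473 = 9508.5.
Equity: weight = 5097/9508.5 = 0.5360; cost = 11.1876%.
Preferred: weight = 938.5/9508.5 = 0.0987; cost = 7%.
Debt: weight = 3473/9508.5 = 0.3653; after-tax cost = 6.4% × (1 − 34.5%) = 4.1920%.
WACC = 0.5360 × 11.1876% + 0.0987 × 7.0000% + 0.3653 × 4.1920% = 8.2191%.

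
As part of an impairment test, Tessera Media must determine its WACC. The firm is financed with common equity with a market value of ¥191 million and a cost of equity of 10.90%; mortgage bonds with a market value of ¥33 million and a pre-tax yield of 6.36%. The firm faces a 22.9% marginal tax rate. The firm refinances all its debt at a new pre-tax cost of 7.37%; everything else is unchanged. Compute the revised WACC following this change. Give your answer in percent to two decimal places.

After the change:
Total capital V = 191 + 33 = 224.
Equity: weight = 191/224 = 0.8527; cost = 10.9%.
Mortgage bonds: weight = 33/224 = 0.1473; after-tax cost = 7.37% × (1 − 22.9%) = 5.6823%.
WACC = 0.8527 × 10.9000% + 0.1473 × 5.6823% = 10.1313%.

10.13%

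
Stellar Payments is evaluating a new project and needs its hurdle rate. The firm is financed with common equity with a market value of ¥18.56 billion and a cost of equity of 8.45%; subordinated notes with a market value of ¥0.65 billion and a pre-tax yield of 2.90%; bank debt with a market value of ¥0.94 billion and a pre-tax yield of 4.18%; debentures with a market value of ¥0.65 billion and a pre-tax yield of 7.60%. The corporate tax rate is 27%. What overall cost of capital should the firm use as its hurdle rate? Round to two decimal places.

Total capital V = 18.56 + 0.65 + 0.94 + 0.65 = 20.8.
Equity: weight = 18.56/20.8 = 0.8923; cost = 8.45%.
Subordinated notes: weight = 0.65/20.8 = 0.0313; after-tax cost = 2.9% × (1 − 27%) = 2.1170%.
Bank debt: weight = 0.94/20.8 = 0.0452; after-tax cost = 4.18% × (1 − 27%) = 3.0514%.
Debentures: weight = 0.65/20.8 = 0.0313; after-tax cost = 7.6% × (1 − 27%) = 5.5480%.
WACC = 0.8923 × 8.4500% + 0.0313 × 2.1170% + 0.0452 × 3.0514% + 0.0313 × 5.5480% = 7.9174%.

7.92%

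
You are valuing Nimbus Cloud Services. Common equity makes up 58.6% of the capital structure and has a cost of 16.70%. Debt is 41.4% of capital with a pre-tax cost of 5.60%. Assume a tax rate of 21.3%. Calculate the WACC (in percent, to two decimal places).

After-tax cost of debt = 5.6% × (1 − 21.3%) = 4.4072%.
WACC = 0.586 × 16.7000% + 0.414 × 4.4072% = 11.6108%.

11.61%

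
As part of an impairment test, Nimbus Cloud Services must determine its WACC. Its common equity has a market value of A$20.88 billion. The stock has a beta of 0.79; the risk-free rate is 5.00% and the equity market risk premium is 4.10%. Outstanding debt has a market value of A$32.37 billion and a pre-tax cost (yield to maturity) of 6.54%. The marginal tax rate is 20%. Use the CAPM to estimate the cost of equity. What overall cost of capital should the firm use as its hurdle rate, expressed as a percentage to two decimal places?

6.41%

Cost of equity via CAPM: Re = 5.0% + 0.79 × 4.1% = 8.2390%.
Total capital V = 20.88 + 32.37 = 53.25.
Equity: weight = 20.88/53.25 = 0.3921; cost = 8.239%.
Debt: weight = 32.37/53.25 = 0.6079; after-tax cost = 6.54% × (1 − 20%) = 5.2320%.
WACC = 0.3921 × 8.2390% + 0.6079 × 5.2320% = 6.4111%.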